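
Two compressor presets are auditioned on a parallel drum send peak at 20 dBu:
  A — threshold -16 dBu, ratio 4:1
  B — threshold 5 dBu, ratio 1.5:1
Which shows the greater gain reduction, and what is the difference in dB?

A: 36 dB over, compressed to 9 dB over, so 27 dB of GR.
B: 15 dB over, compressed to 10 dB over, so 5 dB of GR.
Difference: 22 dB in favour of A.

A, by 22 dB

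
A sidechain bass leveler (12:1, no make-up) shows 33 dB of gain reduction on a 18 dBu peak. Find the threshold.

-18 dBu

Gain reduction = 18 − (-15) = 33 dB; output overshoot = GR / (R − 1) = 33 / 11 = 3 dB.
Threshold = output − output overshoot = -15 − 3 = -18 dBu.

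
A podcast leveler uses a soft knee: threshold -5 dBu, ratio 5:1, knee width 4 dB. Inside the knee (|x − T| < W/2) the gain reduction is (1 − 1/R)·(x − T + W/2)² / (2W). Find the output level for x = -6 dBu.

x − T + W/2 = -6 − (-5) + 2 = 1.
GR = (1 − 1/5) × 1² / 8 = 0.8 × 1 / 8 = 0.1 dB.
Output = -6 − 0.1 = -6.1 dBu.

-6.1 dBu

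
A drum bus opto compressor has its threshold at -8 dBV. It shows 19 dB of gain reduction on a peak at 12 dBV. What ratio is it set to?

Input overshoot = 12 − (-8) = 20 dB.
Output overshoot = 20 − 19 = 1 dB.
Ratio = input overshoot / output overshoot = 20 / 1 = 20.

20:1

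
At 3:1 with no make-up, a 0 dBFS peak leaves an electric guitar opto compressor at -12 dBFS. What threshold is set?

-18 dBFS

Let T be the threshold. Output overshoot = (input overshoot)/R, so -12 − T = (0 − T)/3.
3·(-12 − T) = 0 − T → 2·T = -36 − 0 = -36.
T = -36/2 = -18 dBFS.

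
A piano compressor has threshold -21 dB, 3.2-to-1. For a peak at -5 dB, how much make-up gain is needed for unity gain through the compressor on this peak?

The peak compresses to -21 + 16/3.2 = -16 dB.
To reach -5 dB requires -5 − (-16) = 11 dB of make-up.

11 dB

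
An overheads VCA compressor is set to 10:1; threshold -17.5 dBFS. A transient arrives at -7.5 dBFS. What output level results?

-16.5 dBFS

-7.5 dBFS sits 10 dB over threshold.
10:1 compression reduces that to 10/10 = 1 dB over.
That puts the output at -16.5 dBFS.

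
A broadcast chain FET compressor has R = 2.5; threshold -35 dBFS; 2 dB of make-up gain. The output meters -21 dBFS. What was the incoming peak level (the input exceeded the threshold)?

Remove make-up: -21 − 2 = -23 dBFS.
Post-compression overshoot = -23 − (-35) = 12 dB.
Before 2.5:1 compression the overshoot was 12 × 2.5 = 30 dB, so input = -35 + 30 = -5 dBFS.

-5 dBFS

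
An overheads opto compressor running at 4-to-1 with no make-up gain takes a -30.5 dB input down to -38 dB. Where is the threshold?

-40.5 dB

Input is 10 dB above T (since output overshoot × R = input overshoot: (-38 − T)·4 = -30.5 − T gives T = -40.5 dB).
Check: -40.5 + (-30.5 − (-40.5))/4 = -40.5 + 2.5 = -38 dB. ✓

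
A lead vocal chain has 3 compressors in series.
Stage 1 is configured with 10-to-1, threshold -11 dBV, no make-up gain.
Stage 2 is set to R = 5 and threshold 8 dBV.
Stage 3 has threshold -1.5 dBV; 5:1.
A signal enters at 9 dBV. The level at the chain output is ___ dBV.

Stage 1: overshoot 20 dB → 20/10 = 2 dB → -9 dBV.
Stage 2: -9 dBV ≤ 8 dBV, so stage 2 doesn't engage; output -9 dBV.
Stage 3: below threshold (-9 ≤ -1.5); passes unchanged; output -9 dBV.

-9 dBV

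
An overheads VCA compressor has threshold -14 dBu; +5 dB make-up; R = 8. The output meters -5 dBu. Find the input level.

Before make-up, the level was -5 − 5 = -10 dBu.
That's 4 dB above the -14 dBu threshold.
Undo the ratio: input overshoot = 4 × 8 = 32 dB, giving input = 18 dBu.

18 dBu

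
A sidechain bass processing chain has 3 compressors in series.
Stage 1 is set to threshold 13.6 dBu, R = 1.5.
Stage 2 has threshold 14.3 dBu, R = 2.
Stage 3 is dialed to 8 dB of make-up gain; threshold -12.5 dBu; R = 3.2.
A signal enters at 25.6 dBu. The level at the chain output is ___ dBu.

Stage 1: 25.6 dBu is 12 dB over 13.6 dBu; at 1.5:1 that becomes 8 dB over, giving 21.6 dBu.
Stage 2: overshoot 7.3 dB → 7.3/2 = 3.65 dB → 17.95 dBu.
Stage 3: 30.45 dB above -12.5 dBu, reduced 3.2:1 to 9.515625 dB above → -2.984375 dBu; +8 dB make-up → 5.015625 dBu.

5.015625 dBu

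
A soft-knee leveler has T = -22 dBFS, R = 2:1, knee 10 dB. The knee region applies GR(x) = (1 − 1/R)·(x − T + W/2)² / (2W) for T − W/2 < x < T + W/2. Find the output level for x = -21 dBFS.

x − T + W/2 = -21 − (-22) + 5 = 6.
GR = (1 − 1/2) × 6² / 20 = 0.5 × 36 / 20 = 0.9 dB.
Output = -21 − 0.9 = -21.9 dBFS.

-21.9 dBFS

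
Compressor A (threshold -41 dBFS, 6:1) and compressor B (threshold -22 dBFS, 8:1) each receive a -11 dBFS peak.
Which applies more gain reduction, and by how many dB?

A, by 15.375 dB

A: overshoot 30 dB → output overshoot 5 dB → GR 25 dB.
B: overshoot 11 dB → output overshoot 1.375 dB → GR 9.625 dB.
Difference: 15.375 dB in favour of A.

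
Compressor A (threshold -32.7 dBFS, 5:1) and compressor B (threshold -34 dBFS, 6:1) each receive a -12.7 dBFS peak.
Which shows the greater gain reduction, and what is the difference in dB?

B, by 1.75 dB

A: 20 dB over, compressed to 4 dB over, so 16 dB of GR.
B: 21.3 dB over, compressed to 3.55 dB over, so 17.75 dB of GR.
Difference: 1.75 dB in favour of B.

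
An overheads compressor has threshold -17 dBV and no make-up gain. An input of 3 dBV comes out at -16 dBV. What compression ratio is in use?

Input overshoot = 3 − (-17) = 20 dB; output overshoot = -16 − (-17) = 1 dB.
Ratio = 20 / 1 = 20.

20:1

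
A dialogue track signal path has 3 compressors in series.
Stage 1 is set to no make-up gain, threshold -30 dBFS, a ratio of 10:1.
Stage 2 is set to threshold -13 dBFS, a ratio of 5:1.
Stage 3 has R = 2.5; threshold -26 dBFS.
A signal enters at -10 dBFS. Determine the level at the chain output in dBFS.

-28 dBFS

Stage 1: 20 dB above -30 dBFS, reduced 10:1 to 2 dB above → -28 dBFS.
Stage 2: -28 dBFS is at or below the -13 dBFS threshold — no compression; output -28 dBFS.
Stage 3: -28 dBFS is at or below the -26 dBFS threshold — no compression; output -28 dBFS.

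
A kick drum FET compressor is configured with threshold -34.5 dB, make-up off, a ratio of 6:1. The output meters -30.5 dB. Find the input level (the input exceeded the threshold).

-10.5 dB

That's 4 dB above the -34.5 dB threshold.
Input overshoot = R × output overshoot = 24 dB → input = -34.5 + 24 = -10.5 dB.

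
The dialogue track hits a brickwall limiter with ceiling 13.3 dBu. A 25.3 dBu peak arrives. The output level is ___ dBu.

13.3 dBu

A brickwall limiter is an ∞:1 compressor: any input above the ceiling is clamped to 13.3 dBu.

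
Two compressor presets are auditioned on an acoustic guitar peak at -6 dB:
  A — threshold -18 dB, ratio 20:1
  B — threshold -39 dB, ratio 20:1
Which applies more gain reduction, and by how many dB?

B, by 19.95 dB

A: overshoot 12 dB → output overshoot 0.6 dB → GR 11.4 dB.
B: overshoot 33 dB → output overshoot 1.65 dB → GR 31.35 dB.
Difference: 19.95 dB in favour of B.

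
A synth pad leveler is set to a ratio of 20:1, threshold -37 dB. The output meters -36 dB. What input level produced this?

-17 dB

Post-compression overshoot = -36 − (-37) = 1 dB.
Undo the ratio: input overshoot = 1 × 20 = 20 dB, giving input = -17 dB.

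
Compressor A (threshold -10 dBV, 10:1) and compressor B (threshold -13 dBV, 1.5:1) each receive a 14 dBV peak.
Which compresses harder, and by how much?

A: GR = 24 − 24/10 = 21.6 dB.
B: GR = 27 − 27/1.5 = 9 dB.
A reduces 12.6 dB more.

A, by 12.6 dB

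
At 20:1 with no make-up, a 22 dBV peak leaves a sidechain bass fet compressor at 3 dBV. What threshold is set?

Gain reduction = 22 − 3 = 19 dB; output overshoot = GR / (R − 1) = 19 / 19 = 1 dB.
Threshold = output − output overshoot = 3 − 1 = 2 dBV.

2 dBV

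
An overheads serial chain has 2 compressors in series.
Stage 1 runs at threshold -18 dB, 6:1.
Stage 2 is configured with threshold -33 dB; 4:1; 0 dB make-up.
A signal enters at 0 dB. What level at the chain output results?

-28.5 dB

Stage 1: 0 dB is 18 dB over -18 dB; at 6:1 that becomes 3 dB over, giving -15 dB.
Stage 2: -15 dB is 18 dB over -33 dB; at 4:1 that becomes 4.5 dB over, giving -28.5 dB.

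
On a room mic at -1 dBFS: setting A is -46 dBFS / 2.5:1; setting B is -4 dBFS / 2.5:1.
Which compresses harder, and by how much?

A: GR = 45 − 45/2.5 = 27 dB.
B: GR = 3 − 3/2.5 = 1.8 dB.
Difference: 25.2 dB in favour of A.

A, by 25.2 dB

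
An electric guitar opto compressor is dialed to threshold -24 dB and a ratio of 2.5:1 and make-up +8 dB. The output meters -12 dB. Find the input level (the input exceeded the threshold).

Before make-up, the level was -12 − 8 = -20 dB.
Post-compression overshoot = -20 − (-24) = 4 dB.
Undo the ratio: input overshoot = 4 × 2.5 = 10 dB, giving input = -14 dB.

-14 dB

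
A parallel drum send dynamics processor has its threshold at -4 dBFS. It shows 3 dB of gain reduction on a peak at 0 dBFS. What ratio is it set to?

4:1

Input overshoot = 0 − (-4) = 4 dB.
Output overshoot = 4 − 3 = 1 dB.
Ratio = input overshoot / output overshoot = 4 / 1 = 4.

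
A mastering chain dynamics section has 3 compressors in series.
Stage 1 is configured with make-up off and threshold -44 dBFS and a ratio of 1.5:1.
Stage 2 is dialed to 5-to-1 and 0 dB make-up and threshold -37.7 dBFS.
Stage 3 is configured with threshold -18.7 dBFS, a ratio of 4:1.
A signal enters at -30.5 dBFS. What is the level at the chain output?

-37.16 dBFS

Stage 1: 13.5 dB above -44 dBFS, reduced 1.5:1 to 9 dB above → -35 dBFS.
Stage 2: overshoot 2.7 dB → 2.7/5 = 0.54 dB → -37.16 dBFS.
Stage 3: -37.16 dBFS is at or below the -18.7 dBFS threshold — no compression; output -37.16 dBFS.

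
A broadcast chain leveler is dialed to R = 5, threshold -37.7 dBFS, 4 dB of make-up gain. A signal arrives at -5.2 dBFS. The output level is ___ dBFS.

Overshoot: -5.2 − (-37.7) = 32.5 dB.
At 5:1 the overshoot is divided by 5, leaving 6.5 dB above threshold.
That puts the output at -31.2 dBFS; make-up adds 4 dB, giving -27.2 dBFS.

-27.2 dBFS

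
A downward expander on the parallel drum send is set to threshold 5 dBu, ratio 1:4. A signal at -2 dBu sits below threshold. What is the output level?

Below threshold, a 1:4 expander applies gain = (4−1)×(T − x) of attenuation.
(4−1) × 7 = 21 dB, so output = -2 − 21 = -23 dBu.

-23 dBu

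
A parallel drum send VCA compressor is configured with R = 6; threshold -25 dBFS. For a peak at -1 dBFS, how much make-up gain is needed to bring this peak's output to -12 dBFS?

9 dB

Without make-up, output = threshold + overshoot/6 = -25 + 4 = -21 dBFS.
Gap to target: 9 dB.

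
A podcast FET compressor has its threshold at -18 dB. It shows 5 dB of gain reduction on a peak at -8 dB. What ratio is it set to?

Input overshoot = -8 − (-18) = 10 dB.
Output overshoot = 10 − 5 = 5 dB.
Ratio = input overshoot / output overshoot = 10 / 5 = 2.

2:1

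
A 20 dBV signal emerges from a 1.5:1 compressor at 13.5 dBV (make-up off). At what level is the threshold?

0.5 dBV

Gain reduction = 20 − 13.5 = 6.5 dB; output overshoot = GR / (R − 1) = 6.5 / 0.5 = 13 dB.
Threshold = output − output overshoot = 13.5 − 13 = 0.5 dBV.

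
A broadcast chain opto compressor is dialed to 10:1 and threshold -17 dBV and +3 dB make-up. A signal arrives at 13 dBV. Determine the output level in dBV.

13 dBV sits 30 dB over threshold.
10:1 compression reduces that to 30/10 = 3 dB over.
Output = -17 + 3 = -14 dBV; make-up adds 3 dB, giving -11 dBV.

-11 dBV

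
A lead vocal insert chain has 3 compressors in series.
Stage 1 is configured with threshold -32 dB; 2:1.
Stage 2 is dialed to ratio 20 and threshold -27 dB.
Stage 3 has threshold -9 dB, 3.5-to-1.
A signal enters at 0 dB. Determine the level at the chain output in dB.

-26.45 dB

Stage 1: 0 dB is 32 dB over -32 dB; at 2:1 that becomes 16 dB over, giving -16 dB.
Stage 2: 11 dB above -27 dB, reduced 20:1 to 0.55 dB above → -26.45 dB.
Stage 3: -26.45 dB ≤ -9 dB, so stage 3 doesn't engage; output -26.45 dB.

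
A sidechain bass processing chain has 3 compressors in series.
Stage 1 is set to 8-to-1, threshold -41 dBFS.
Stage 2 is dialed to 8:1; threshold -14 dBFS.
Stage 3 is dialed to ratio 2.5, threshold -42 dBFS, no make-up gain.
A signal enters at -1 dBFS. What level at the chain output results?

-39.6 dBFS

Stage 1: overshoot 40 dB → 40/8 = 5 dB → -36 dBFS.
Stage 2: below threshold (-36 ≤ -14); passes unchanged; output -36 dBFS.
Stage 3: 6 dB above -42 dBFS, reduced 2.5:1 to 2.4 dB above → -39.6 dBFS.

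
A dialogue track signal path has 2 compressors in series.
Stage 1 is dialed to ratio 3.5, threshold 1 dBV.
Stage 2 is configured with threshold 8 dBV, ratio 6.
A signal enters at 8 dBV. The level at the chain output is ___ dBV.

Stage 1: 8 dBV is 7 dB over 1 dBV; at 3.5:1 that becomes 2 dB over, giving 3 dBV.
Stage 2: 3 dBV is at or below the 8 dBV threshold — no compression; output 3 dBV.

3 dBV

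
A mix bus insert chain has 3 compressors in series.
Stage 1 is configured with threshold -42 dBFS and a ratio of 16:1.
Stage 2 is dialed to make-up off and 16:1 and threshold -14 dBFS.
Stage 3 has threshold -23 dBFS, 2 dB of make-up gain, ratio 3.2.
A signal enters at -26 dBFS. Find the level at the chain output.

Stage 1: -26 dBFS is 16 dB over -42 dBFS; at 16:1 that becomes 1 dB over, giving -41 dBFS.
Stage 2: below threshold (-41 ≤ -14); passes unchanged; output -41 dBFS.
Stage 3: below threshold (-41 ≤ -23); passes unchanged; make-up brings it to -39 dBFS.

-39 dBFS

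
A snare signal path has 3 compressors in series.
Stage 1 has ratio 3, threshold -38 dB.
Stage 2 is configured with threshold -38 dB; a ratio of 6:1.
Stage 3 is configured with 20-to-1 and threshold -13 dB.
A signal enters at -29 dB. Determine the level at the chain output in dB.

Stage 1: overshoot 9 dB → 9/3 = 3 dB → -35 dB.
Stage 2: overshoot 3 dB → 3/6 = 0.5 dB → -37.5 dB.
Stage 3: below threshold (-37.5 ≤ -13); passes unchanged; output -37.5 dB.

-37.5 dB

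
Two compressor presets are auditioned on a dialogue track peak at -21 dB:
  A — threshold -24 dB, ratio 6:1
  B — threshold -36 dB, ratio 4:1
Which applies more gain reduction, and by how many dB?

B, by 8.75 dB

A: 3 dB over, compressed to 0.5 dB over, so 2.5 dB of GR.
B: 15 dB over, compressed to 3.75 dB over, so 11.25 dB of GR.
B reduces 8.75 dB more.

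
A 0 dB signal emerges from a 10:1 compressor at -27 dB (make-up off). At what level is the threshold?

-30 dB

Let T be the threshold. Output overshoot = (input overshoot)/R, so -27 − T = (0 − T)/10.
10·(-27 − T) = 0 − T → 9·T = -270 − 0 = -270.
T = -270/9 = -30 dB.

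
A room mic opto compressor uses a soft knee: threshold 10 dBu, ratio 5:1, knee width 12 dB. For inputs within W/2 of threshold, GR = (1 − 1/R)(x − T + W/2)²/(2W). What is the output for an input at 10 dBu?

x − T + W/2 = 10 − 10 + 6 = 6.
GR = (1 − 1/5) × 6² / 24 = 0.8 × 36 / 24 = 1.2 dB.
Output = 10 − 1.2 = 8.8 dBu.

8.8 dBu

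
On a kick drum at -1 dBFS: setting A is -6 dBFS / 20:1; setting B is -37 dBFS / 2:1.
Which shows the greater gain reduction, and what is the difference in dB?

B, by 13.25 dB

A: overshoot 5 dB → output overshoot 0.25 dB → GR 4.75 dB.
B: overshoot 36 dB → output overshoot 18 dB → GR 18 dB.
B applies 13.25 dB more gain reduction.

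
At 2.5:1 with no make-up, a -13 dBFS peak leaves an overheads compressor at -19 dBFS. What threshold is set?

Let T be the threshold. Output overshoot = (input overshoot)/R, so -19 − T = (-13 − T)/2.5.
2.5·(-19 − T) = -13 − T → 1.5·T = -47.5 − (-13) = -34.5.
T = -34.5/1.5 = -23 dBFS.

-23 dBFS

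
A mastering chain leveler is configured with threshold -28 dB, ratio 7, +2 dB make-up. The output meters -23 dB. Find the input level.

Before make-up, the level was -23 − 2 = -25 dB.
The compressed level sits -25 − (-28) = 3 dB over threshold.
Undo the ratio: input overshoot = 3 × 7 = 21 dB, giving input = -7 dB.

-7 dB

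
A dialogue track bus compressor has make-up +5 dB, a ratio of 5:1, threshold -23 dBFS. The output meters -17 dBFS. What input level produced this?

-18 dBFS

Stripping the +5 dB make-up gives -22 dBFS at the gain stage.
The compressed level sits -22 − (-23) = 1 dB over threshold.
Before 5:1 compression the overshoot was 1 × 5 = 5 dB, so input = -23 + 5 = -18 dBFS.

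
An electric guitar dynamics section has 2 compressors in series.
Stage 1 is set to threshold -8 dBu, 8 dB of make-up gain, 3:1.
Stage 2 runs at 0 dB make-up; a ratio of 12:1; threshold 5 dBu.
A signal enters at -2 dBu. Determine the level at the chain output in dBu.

Stage 1: overshoot 6 dB → 6/3 = 2 dB → -6 dBu; +8 dB make-up → 2 dBu.
Stage 2: below threshold (2 ≤ 5); passes unchanged; output 2 dBu.

2 dBu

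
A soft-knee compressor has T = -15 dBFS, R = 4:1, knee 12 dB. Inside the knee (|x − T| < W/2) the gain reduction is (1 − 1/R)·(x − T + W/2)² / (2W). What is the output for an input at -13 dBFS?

x − T + W/2 = -13 − (-15) + 6 = 8.
GR = (1 − 1/4) × 8² / 24 = 0.75 × 64 / 24 = 2 dB.
Output = -13 − 2 = -15 dBFS.

-15 dBFS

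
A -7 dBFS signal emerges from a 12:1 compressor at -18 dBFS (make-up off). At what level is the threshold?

-19 dBFS

Input is 12 dB above T (since output overshoot × R = input overshoot: (-18 − T)·12 = -7 − T gives T = -19 dBFS).
Check: -19 + (-7 − (-19))/12 = -19 + 1 = -18 dBFS. ✓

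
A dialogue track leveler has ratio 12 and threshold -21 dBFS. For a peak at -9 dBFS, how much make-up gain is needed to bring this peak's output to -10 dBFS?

10 dB

Overshoot 12 dB → 12/12 = 1 dB after compression, so the compressed level is -21 + 1 = -20 dBFS.
Make-up = target − compressed = -10 − (-20) = 10 dB.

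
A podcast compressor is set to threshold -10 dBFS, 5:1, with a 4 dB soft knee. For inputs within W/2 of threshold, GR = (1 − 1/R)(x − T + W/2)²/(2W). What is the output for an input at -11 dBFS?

-11.1 dBFS

x − T + W/2 = -11 − (-10) + 2 = 1.
GR = (1 − 1/5) × 1² / 8 = 0.8 × 1 / 8 = 0.1 dB.
Output = -11 − 0.1 = -11.1 dBFS.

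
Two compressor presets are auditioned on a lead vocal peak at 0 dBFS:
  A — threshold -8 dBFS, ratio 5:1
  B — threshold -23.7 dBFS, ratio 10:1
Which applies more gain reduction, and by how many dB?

A: 8 dB over, compressed to 1.6 dB over, so 6.4 dB of GR.
B: 23.7 dB over, compressed to 2.37 dB over, so 21.33 dB of GR.
B applies 14.93 dB more gain reduction.

B, by 14.93 dB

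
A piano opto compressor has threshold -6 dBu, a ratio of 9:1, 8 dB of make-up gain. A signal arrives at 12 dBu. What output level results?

4 dBu

12 dBu sits 18 dB over threshold.
9:1 compression reduces that to 18/9 = 2 dB over.
So the level is -6 + 2 = -4 dBu; make-up adds 8 dB, giving 4 dBu.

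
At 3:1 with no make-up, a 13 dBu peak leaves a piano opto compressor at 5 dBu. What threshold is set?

Input is 12 dB above T (since output overshoot × R = input overshoot: (5 − T)·3 = 13 − T gives T = 1 dBu).
Check: 1 + (13 − 1)/3 = 1 + 4 = 5 dBu. ✓

1 dBu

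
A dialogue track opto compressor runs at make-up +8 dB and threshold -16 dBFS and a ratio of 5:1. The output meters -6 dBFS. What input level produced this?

-6 dBFS

Remove make-up: -6 − 8 = -14 dBFS.
The compressed level sits -14 − (-16) = 2 dB over threshold.
Input overshoot = R × output overshoot = 10 dB → input = -16 + 10 = -6 dBFS.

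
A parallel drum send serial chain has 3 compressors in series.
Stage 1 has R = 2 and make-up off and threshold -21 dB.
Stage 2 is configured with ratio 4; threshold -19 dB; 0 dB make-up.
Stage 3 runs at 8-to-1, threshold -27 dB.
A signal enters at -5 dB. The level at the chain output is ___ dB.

Stage 1: 16 dB above -21 dB, reduced 2:1 to 8 dB above → -13 dB.
Stage 2: overshoot 6 dB → 6/4 = 1.5 dB → -17.5 dB.
Stage 3: 9.5 dB above -27 dB, reduced 8:1 to 1.1875 dB above → -25.8125 dB.

-25.8125 dB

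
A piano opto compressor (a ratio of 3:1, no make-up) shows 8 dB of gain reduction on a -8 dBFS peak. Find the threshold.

-20 dBFS

Gain reduction = -8 − (-16) = 8 dB; output overshoot = GR / (R − 1) = 8 / 2 = 4 dB.
Threshold = output − output overshoot = -16 − 4 = -20 dBFS.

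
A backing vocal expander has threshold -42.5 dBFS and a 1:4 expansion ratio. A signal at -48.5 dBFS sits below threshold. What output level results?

-66.5 dBFS

Below threshold, a 1:4 expander applies gain = (4−1)×(T − x) of attenuation.
(4−1) × 6 = 18 dB, so output = -48.5 − 18 = -66.5 dBFS.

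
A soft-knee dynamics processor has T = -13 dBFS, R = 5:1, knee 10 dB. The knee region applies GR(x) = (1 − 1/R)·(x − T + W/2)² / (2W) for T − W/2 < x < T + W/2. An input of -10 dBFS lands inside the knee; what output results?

-12.56 dBFS

x − T + W/2 = -10 − (-13) + 5 = 8.
GR = (1 − 1/5) × 8² / 20 = 0.8 × 64 / 20 = 2.56 dB.
Output = -10 − 2.56 = -12.56 dBFS.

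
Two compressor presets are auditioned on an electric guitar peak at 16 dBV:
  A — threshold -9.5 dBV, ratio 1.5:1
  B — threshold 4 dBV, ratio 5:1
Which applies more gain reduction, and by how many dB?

B, by 1.1 dB

A: 25.5 dB over, compressed to 17 dB over, so 8.5 dB of GR.
B: 12 dB over, compressed to 2.4 dB over, so 9.6 dB of GR.
B applies 1.1 dB more gain reduction.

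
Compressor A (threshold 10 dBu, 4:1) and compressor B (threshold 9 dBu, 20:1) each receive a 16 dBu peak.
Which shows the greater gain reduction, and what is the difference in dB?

A: GR = 6 − 6/4 = 4.5 dB.
B: GR = 7 − 7/20 = 6.65 dB.
B applies 2.15 dB more gain reduction.

B, by 2.15 dB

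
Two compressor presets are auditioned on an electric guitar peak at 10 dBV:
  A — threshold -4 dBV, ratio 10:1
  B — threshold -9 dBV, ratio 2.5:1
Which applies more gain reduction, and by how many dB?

A, by 1.2 dB

A: GR = 14 − 14/10 = 12.6 dB.
B: GR = 19 − 19/2.5 = 11.4 dB.
A reduces 1.2 dB more.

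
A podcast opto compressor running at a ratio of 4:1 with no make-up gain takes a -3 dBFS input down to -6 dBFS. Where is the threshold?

-7 dBFS

Gain reduction = -3 − (-6) = 3 dB; output overshoot = GR / (R − 1) = 3 / 3 = 1 dB.
Threshold = output − output overshoot = -6 − 1 = -7 dBFS.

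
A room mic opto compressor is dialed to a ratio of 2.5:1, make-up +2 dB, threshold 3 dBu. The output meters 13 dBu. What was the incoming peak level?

23 dBu

Remove make-up: 13 − 2 = 11 dBu.
The compressed level sits 11 − 3 = 8 dB over threshold.
Before 2.5:1 compression the overshoot was 8 × 2.5 = 20 dB, so input = 3 + 20 = 23 dBu.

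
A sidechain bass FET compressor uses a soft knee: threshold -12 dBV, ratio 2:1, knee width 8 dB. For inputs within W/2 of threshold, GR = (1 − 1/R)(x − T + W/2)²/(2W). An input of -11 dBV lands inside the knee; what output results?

x − T + W/2 = -11 − (-12) + 4 = 5.
GR = (1 − 1/2) × 5² / 16 = 0.5 × 25 / 16 = 0.78125 dB.
Output = -11 − 0.78125 = -11.78125 dBV.

-11.78125 dBV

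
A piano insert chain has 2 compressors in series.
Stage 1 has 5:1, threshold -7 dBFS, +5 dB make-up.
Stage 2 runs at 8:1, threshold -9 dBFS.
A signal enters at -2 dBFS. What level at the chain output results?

-8 dBFS

Stage 1: overshoot 5 dB → 5/5 = 1 dB → -6 dBFS; +5 dB make-up → -1 dBFS.
Stage 2: -1 dBFS is 8 dB over -9 dBFS; at 8:1 that becomes 1 dB over, giving -8 dBFS.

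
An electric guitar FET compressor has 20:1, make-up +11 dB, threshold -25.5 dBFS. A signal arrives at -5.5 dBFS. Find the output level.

The input is 20 dB above the -25.5 dBFS threshold.
The 20 dB excess becomes 1 dB after 20:1 reduction.
That puts the output at -24.5 dBFS; make-up adds 11 dB, giving -13.5 dBFS.

-13.5 dBFS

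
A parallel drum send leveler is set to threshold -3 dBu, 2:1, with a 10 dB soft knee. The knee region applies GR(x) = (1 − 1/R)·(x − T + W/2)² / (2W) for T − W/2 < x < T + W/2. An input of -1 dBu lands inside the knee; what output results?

-2.225 dBu

x − T + W/2 = -1 − (-3) + 5 = 7.
GR = (1 − 1/2) × 7² / 20 = 0.5 × 49 / 20 = 1.225 dB.
Output = -1 − 1.225 = -2.225 dBu.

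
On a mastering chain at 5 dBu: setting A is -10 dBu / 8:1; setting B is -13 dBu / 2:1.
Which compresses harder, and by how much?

A: 15 dB over, compressed to 1.875 dB over, so 13.125 dB of GR.
B: 18 dB over, compressed to 9 dB over, so 9 dB of GR.
A reduces 4.125 dB more.

A, by 4.125 dB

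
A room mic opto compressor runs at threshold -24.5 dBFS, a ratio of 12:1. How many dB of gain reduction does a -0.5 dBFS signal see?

22 dB

-0.5 dBFS exceeds the threshold by 24 dB.
At 12:1, output sits 24/12 = 2 dB above threshold.
So the signal is attenuated by 24 − 2 = 22 dB.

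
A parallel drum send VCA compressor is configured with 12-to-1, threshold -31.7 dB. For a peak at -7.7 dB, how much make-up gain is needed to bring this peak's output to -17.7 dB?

12 dB

The peak compresses to -31.7 + 24/12 = -29.7 dB.
To reach -17.7 dB requires -17.7 − (-29.7) = 12 dB of make-up.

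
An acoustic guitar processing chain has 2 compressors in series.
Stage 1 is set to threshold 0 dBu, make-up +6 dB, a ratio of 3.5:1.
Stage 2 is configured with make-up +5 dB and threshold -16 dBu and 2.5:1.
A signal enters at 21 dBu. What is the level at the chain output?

Stage 1: overshoot 21 dB → 21/3.5 = 6 dB → 6 dBu; +6 dB make-up → 12 dBu.
Stage 2: overshoot 28 dB → 28/2.5 = 11.2 dB → -4.8 dBu; +5 dB make-up → 0.2 dBu.

0.2 dBu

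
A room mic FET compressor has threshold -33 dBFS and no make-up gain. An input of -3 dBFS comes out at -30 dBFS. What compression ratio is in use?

10:1

Input overshoot = -3 − (-33) = 30 dB; output overshoot = -30 − (-33) = 3 dB.
Ratio = 30 / 3 = 10.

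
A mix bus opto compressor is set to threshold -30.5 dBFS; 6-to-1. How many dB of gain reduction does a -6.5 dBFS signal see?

Overshoot = -6.5 − (-30.5) = 24 dB.
After 6:1 compression the overshoot becomes 24/6 = 4 dB.
GR = overshoot in − overshoot out = 24 − 4 = 20 dB.

20 dB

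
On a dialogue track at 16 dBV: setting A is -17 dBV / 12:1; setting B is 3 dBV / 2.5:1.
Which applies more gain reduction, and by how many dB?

A, by 22.45 dB

A: GR = 33 − 33/12 = 30.25 dB.
B: GR = 13 − 13/2.5 = 7.8 dB.
Difference: 22.45 dB in favour of A.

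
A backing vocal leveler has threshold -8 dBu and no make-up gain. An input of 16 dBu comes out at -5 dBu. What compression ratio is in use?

Input overshoot = 16 − (-8) = 24 dB; output overshoot = -5 − (-8) = 3 dB.
Ratio = 24 / 3 = 8.

8:1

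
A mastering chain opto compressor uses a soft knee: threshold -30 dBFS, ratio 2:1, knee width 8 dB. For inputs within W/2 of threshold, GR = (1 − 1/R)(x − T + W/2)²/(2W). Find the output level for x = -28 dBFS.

-29.125 dBFS

x − T + W/2 = -28 − (-30) + 4 = 6.
GR = (1 − 1/2) × 6² / 16 = 0.5 × 36 / 16 = 1.125 dB.
Output = -28 − 1.125 = -29.125 dBFS.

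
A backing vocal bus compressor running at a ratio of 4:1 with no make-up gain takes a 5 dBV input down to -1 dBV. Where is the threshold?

-3 dBV

Let T be the threshold. Output overshoot = (input overshoot)/R, so -1 − T = (5 − T)/4.
4·(-1 − T) = 5 − T → 3·T = -4 − 5 = -9.
T = -9/3 = -3 dBV.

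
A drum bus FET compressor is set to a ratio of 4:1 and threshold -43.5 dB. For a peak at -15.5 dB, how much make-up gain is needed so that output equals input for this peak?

The peak compresses to -43.5 + 28/4 = -36.5 dB.
To reach -15.5 dB requires -15.5 − (-36.5) = 21 dB of make-up.

21 dB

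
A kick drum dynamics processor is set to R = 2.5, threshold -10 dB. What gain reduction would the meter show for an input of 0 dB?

0 dB exceeds the threshold by 10 dB.
A 2.5:1 ratio leaves 4 dB of that excess.
So the signal is attenuated by 10 − 4 = 6 dB.

6 dB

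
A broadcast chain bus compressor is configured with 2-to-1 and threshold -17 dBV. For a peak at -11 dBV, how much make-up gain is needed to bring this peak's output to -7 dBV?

7 dB

Without make-up, output = threshold + overshoot/2 = -17 + 3 = -14 dBV.
Gap to target: 7 dB.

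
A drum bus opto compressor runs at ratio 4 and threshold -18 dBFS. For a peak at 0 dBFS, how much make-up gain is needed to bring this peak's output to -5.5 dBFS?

The peak compresses to -18 + 18/4 = -13.5 dBFS.
To reach -5.5 dBFS requires -5.5 − (-13.5) = 8 dB of make-up.

8 dB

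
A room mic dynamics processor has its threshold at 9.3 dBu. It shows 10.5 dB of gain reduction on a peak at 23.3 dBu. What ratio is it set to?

Input overshoot = 23.3 − 9.3 = 14 dB.
Output overshoot = 14 − 10.5 = 3.5 dB.
Ratio = input overshoot / output overshoot = 14 / 3.5 = 4.

4:1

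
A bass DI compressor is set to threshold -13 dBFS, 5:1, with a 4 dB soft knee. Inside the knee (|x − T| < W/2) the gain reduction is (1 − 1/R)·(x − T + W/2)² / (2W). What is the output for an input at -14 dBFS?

x − T + W/2 = -14 − (-13) + 2 = 1.
GR = (1 − 1/5) × 1² / 8 = 0.8 × 1 / 8 = 0.1 dB.
Output = -14 − 0.1 = -14.1 dBFS.

-14.1 dBFS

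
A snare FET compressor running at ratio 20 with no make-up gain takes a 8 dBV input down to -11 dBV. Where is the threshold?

Let T be the threshold. Output overshoot = (input overshoot)/R, so -11 − T = (8 − T)/20.
20·(-11 − T) = 8 − T → 19·T = -220 − 8 = -228.
T = -228/19 = -12 dBV.

-12 dBV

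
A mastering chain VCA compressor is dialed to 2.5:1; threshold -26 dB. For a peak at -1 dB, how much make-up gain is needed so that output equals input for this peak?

15 dB

The peak compresses to -26 + 25/2.5 = -16 dB.
To reach -1 dB requires -1 − (-16) = 15 dB of make-up.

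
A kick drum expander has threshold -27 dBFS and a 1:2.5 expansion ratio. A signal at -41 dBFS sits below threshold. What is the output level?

-62 dBFS

Undershoot = (-27) − (-41) = 14 dB.
At 1:2.5, that expands to 35 dB under threshold.
Output = -27 − 35 = -62 dBFS.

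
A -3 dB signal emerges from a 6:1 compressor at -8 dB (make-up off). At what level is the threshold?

Input is 6 dB above T (since output overshoot × R = input overshoot: (-8 − T)·6 = -3 − T gives T = -9 dB).
Check: -9 + (-3 − (-9))/6 = -9 + 1 = -8 dB. ✓

-9 dB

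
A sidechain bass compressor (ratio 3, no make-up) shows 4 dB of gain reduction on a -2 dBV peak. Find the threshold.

-8 dBV

Let T be the threshold. Output overshoot = (input overshoot)/R, so -6 − T = (-2 − T)/3.
3·(-6 − T) = -2 − T → 2·T = -18 − (-2) = -16.
T = -16/2 = -8 dBV.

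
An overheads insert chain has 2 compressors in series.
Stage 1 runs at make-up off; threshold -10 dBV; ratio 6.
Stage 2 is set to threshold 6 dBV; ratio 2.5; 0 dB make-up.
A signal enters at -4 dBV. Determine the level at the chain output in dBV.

Stage 1: 6 dB above -10 dBV, reduced 6:1 to 1 dB above → -9 dBV.
Stage 2: below threshold (-9 ≤ 6); passes unchanged; output -9 dBV.

-9 dBV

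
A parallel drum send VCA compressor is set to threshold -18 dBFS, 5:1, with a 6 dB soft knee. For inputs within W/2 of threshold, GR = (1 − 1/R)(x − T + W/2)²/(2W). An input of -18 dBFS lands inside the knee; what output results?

x − T + W/2 = -18 − (-18) + 3 = 3.
GR = (1 − 1/5) × 3² / 12 = 0.8 × 9 / 12 = 0.6 dB.
Output = -18 − 0.6 = -18.6 dBFS.

-18.6 dBFS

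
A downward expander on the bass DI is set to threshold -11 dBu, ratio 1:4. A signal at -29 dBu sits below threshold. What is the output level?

Undershoot = (-11) − (-29) = 18 dB.
At 1:4, that expands to 72 dB under threshold.
Output = -11 − 72 = -83 dBu.

-83 dBu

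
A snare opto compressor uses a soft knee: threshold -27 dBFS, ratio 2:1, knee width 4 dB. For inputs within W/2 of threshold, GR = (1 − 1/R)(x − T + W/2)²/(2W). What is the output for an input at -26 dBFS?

-26.5625 dBFS

x − T + W/2 = -26 − (-27) + 2 = 3.
GR = (1 − 1/2) × 3² / 8 = 0.5 × 9 / 8 = 0.5625 dB.
Output = -26 − 0.5625 = -26.5625 dBFS.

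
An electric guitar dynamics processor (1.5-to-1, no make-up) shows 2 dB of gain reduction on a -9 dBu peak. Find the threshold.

Let T be the threshold. Output overshoot = (input overshoot)/R, so -11 − T = (-9 − T)/1.5.
1.5·(-11 − T) = -9 − T → 0.5·T = -16.5 − (-9) = -7.5.
T = -7.5/0.5 = -15 dBu.

-15 dBu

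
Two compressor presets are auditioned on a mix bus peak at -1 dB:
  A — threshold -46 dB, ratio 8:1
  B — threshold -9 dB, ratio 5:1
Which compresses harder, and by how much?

A: 45 dB over, compressed to 5.625 dB over, so 39.375 dB of GR.
B: 8 dB over, compressed to 1.6 dB over, so 6.4 dB of GR.
Difference: 32.975 dB in favour of A.

A, by 32.975 dB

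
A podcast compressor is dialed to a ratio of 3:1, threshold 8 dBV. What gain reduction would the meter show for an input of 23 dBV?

The signal is 15 dB above threshold.
At 3:1, output sits 15/3 = 5 dB above threshold.
Gain reduction = 15 − 5 = 10 dB.

10 dB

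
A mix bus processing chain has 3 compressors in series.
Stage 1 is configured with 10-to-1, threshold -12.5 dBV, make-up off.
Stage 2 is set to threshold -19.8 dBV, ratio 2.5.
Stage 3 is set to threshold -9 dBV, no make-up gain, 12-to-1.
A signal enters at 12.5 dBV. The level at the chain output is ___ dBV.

Stage 1: 12.5 dBV is 25 dB over -12.5 dBV; at 10:1 that becomes 2.5 dB over, giving -10 dBV.
Stage 2: -10 dBV is 9.8 dB over -19.8 dBV; at 2.5:1 that becomes 3.92 dB over, giving -15.88 dBV.
Stage 3: below threshold (-15.88 ≤ -9); passes unchanged; output -15.88 dBV.

-15.88 dBV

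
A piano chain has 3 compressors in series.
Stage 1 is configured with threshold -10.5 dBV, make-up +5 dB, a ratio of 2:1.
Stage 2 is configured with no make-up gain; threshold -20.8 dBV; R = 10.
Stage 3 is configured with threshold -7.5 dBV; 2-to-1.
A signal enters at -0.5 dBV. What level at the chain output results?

-18.77 dBV

Stage 1: -0.5 dBV is 10 dB over -10.5 dBV; at 2:1 that becomes 5 dB over, giving -5.5 dBV; +5 dB make-up → -0.5 dBV.
Stage 2: overshoot 20.3 dB → 20.3/10 = 2.03 dB → -18.77 dBV.
Stage 3: -18.77 dBV ≤ -7.5 dBV, so stage 3 doesn't engage; output -18.77 dBV.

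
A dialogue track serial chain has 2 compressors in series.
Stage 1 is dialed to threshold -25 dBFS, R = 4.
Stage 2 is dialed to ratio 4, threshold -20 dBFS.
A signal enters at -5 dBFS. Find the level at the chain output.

Stage 1: 20 dB above -25 dBFS, reduced 4:1 to 5 dB above → -20 dBFS.
Stage 2: -20 dBFS ≤ -20 dBFS, so stage 2 doesn't engage; output -20 dBFS.

-20 dBFS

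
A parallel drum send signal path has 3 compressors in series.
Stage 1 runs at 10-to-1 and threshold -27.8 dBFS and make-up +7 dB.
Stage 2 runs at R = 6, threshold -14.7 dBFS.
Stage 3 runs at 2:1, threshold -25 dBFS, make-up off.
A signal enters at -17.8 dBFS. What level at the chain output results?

Stage 1: -17.8 dBFS is 10 dB over -27.8 dBFS; at 10:1 that becomes 1 dB over, giving -26.8 dBFS; +7 dB make-up → -19.8 dBFS.
Stage 2: below threshold (-19.8 ≤ -14.7); passes unchanged; output -19.8 dBFS.
Stage 3: -19.8 dBFS is 5.2 dB over -25 dBFS; at 2:1 that becomes 2.6 dB over, giving -22.4 dBFS.

-22.4 dBFS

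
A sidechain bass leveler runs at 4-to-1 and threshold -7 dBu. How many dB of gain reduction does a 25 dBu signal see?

24 dB

25 dBu exceeds the threshold by 32 dB.
A 4:1 ratio leaves 8 dB of that excess.
Gain reduction = 32 − 8 = 24 dB.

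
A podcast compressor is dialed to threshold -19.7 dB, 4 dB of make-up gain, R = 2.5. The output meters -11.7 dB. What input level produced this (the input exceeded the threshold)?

-9.7 dB

Remove make-up: -11.7 − 4 = -15.7 dB.
That's 4 dB above the -19.7 dB threshold.
Before 2.5:1 compression the overshoot was 4 × 2.5 = 10 dB, so input = -19.7 + 10 = -9.7 dB.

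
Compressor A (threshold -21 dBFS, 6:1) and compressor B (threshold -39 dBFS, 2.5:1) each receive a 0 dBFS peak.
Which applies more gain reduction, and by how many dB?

A: GR = 21 − 21/6 = 17.5 dB.
B: GR = 39 − 39/2.5 = 23.4 dB.
Difference: 5.9 dB in favour of B.

B, by 5.9 dB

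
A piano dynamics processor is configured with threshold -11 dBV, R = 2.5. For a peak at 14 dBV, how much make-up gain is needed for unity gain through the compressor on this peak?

Overshoot 25 dB → 25/2.5 = 10 dB after compression, so the compressed level is -11 + 10 = -1 dBV.
Make-up = target − compressed = 14 − (-1) = 15 dB.

15 dB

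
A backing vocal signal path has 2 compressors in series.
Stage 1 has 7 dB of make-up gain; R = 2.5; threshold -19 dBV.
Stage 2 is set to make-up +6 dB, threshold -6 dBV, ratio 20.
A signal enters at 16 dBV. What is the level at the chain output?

Stage 1: 16 dBV is 35 dB over -19 dBV; at 2.5:1 that becomes 14 dB over, giving -5 dBV; +7 dB make-up → 2 dBV.
Stage 2: 8 dB above -6 dBV, reduced 20:1 to 0.4 dB above → -5.6 dBV; +6 dB make-up → 0.4 dBV.

0.4 dBV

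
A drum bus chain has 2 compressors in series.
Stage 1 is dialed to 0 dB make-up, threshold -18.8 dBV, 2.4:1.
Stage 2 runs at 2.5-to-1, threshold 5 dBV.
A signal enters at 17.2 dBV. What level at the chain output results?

-3.8 dBV

Stage 1: 36 dB above -18.8 dBV, reduced 2.4:1 to 15 dB above → -3.8 dBV.
Stage 2: -3.8 dBV ≤ 5 dBV, so stage 2 doesn't engage; output -3.8 dBV.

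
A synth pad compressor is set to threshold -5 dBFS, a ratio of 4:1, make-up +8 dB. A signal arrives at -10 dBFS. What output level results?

-10 dBFS is 5 dB below the -5 dBFS threshold, so no gain reduction is applied.
Make-up gain adds 8 dB: -10 + 8 = -2 dBFS.

-2 dBFS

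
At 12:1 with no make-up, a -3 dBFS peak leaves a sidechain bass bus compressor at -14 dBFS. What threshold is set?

Input is 12 dB above T (since output overshoot × R = input overshoot: (-14 − T)·12 = -3 − T gives T = -15 dBFS).
Check: -15 + (-3 − (-15))/12 = -15 + 1 = -14 dBFS. ✓

-15 dBFS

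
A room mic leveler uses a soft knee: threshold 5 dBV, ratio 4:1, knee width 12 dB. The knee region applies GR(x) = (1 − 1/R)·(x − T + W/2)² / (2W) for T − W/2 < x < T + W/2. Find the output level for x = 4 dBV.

3.21875 dBV

x − T + W/2 = 4 − 5 + 6 = 5.
GR = (1 − 1/4) × 5² / 24 = 0.75 × 25 / 24 = 0.78125 dB.
Output = 4 − 0.78125 = 3.21875 dBV.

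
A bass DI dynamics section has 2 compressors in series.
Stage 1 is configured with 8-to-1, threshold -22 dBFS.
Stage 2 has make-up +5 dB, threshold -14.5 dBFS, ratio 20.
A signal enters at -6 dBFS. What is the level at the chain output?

Stage 1: -6 dBFS is 16 dB over -22 dBFS; at 8:1 that becomes 2 dB over, giving -20 dBFS.
Stage 2: below threshold (-20 ≤ -14.5); passes unchanged; make-up brings it to -15 dBFS.

-15 dBFS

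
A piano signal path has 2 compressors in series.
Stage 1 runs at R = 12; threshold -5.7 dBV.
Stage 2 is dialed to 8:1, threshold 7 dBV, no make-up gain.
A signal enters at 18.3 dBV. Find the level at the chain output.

-3.7 dBV

Stage 1: overshoot 24 dB → 24/12 = 2 dB → -3.7 dBV.
Stage 2: -3.7 dBV is at or below the 7 dBV threshold — no compression; output -3.7 dBV.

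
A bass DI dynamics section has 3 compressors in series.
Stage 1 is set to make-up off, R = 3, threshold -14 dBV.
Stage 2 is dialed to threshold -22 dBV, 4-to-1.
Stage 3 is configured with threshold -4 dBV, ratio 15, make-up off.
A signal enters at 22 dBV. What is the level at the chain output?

Stage 1: 22 dBV is 36 dB over -14 dBV; at 3:1 that becomes 12 dB over, giving -2 dBV.
Stage 2: overshoot 20 dB → 20/4 = 5 dB → -17 dBV.
Stage 3: -17 dBV is at or below the -4 dBV threshold — no compression; output -17 dBV.

-17 dBV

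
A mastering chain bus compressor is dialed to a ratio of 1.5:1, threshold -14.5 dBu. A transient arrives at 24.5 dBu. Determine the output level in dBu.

11.5 dBu

Overshoot: 24.5 − (-14.5) = 39 dB.
At 1.5:1 the overshoot is divided by 1.5, leaving 26 dB above threshold.
So the level is -14.5 + 26 = 11.5 dBu.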